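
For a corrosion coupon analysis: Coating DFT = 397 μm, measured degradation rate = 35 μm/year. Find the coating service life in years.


Service life = thickness / degradation rate
Life = 397 / 35 = 11.3 years

11.3 years


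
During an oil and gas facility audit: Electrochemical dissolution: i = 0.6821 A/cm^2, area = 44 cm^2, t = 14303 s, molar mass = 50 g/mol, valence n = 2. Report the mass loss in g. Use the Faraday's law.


Apply Faraday's law: m = i*A*t*M / (n*F)
Total charge passed Q = i*A*t = 0.6821*44*14303 = 429267.3572 C
m = Q*M/(n*F) = 429267.3572*50/(2*96485) = 111.226 g

111.226 g


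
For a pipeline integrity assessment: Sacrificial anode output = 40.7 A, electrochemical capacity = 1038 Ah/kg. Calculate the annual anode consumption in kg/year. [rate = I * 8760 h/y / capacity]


Annual consumption = current * hours per year / capacity
Rate = 40.7 * 8760 / 1038 = 343.5 kg/year

343.5 kg/year


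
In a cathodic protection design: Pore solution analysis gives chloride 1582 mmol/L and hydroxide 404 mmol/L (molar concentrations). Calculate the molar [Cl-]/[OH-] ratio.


Threshold parameter = [Cl-] / [OH-] (molar basis; both in mmol/L, so units cancel)
Ratio = 1582 / 404 = 3.92

3.92


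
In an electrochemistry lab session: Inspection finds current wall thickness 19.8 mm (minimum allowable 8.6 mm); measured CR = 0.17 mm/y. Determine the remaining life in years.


Apply the remaining-life relation: RL = (t_current − t_min) / CR
RL = (19.8 − 8.6) / 0.17 = 11.2 / 0.17 = 65.9 years

65.9 years


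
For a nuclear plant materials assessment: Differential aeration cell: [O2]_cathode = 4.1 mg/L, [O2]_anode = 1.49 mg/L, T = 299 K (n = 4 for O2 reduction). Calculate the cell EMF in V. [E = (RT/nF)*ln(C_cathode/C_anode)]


Apply the Nernst concentration-cell relation: E = (RT/nF)*ln(C_cathode/C_anode)
RT/nF = 8.314*299/(4*96485) = 0.00644112 V
ln(4.1/1.49) = 1.01221
E = 0.00644112 * 1.01221 = 0.00652 V

0.00652 V


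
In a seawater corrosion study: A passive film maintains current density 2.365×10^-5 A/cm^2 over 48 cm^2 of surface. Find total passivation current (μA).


I = i_pass * A, then convert A → μA (×10^6)
I = 2.365×10^-5 * 48 * 10^6 = 1135.2 μA

1135.2 μA


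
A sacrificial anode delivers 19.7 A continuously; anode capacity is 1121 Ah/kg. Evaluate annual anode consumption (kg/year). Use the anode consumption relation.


Annual consumption = current * hours per year / capacity
Rate = 19.7 * 8760 / 1121 = 153.9 kg/year

153.9 kg/year


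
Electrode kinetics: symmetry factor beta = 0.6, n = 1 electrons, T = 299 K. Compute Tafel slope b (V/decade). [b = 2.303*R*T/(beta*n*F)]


Apply the Tafel slope relation: b = 2.303*R*T/(beta*n*F)
Numerator: 2.303 * 8.314 * 299 = 5725.0
Denominator: 0.6 * 1 * 96485 = 57891.0
b = 5725.0 / 57891.0 = 0.0989 V/decade

0.0989 V/decade


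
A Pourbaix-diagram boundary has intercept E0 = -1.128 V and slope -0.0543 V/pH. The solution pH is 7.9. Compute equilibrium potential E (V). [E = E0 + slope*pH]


Apply the Pourbaix line equation: E = E0 + slope*pH
E = -1.128 + (-0.0543)*7.9 = -1.128 + (-0.42897) = -1.55697 V
Rounded to 4 decimal places: E = -1.5570 V

-1.5570 V


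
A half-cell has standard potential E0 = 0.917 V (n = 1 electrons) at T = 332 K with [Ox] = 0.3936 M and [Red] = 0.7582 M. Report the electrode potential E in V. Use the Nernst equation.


Apply the Nernst equation: E = E0 + (RT/nF)*ln([Ox]/[Red])
Step 1: RT/nF = 8.314*332/(1*96485) = 0.02860805 V
Step 2: [Ox]/[Red] = 0.3936/0.7582 = 0.519124
Step 3: ln(0.519124) = -0.655613
Step 4: correction = 0.02860805 * -0.655613 = -0.019 V
E = 0.917 + -0.019 = 0.898 V

0.898 V


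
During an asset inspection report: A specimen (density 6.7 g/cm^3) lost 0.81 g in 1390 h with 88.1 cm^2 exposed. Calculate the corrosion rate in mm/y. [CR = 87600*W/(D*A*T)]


Apply the mm/y weight-loss relation: CR = 87600 * W / (D * A * T)
Numerator: 87600 * 0.81 = 70956.0
Denominator: 6.7 * 88.1 * 1390 = 820475.3
CR = 70956.0 / 820475.3 = 0.0865 mm/y

0.0865 mm/y


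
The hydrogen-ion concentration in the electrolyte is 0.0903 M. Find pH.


pH = −log10[H+]
pH = −log10(0.0903) = 1.04

1.04


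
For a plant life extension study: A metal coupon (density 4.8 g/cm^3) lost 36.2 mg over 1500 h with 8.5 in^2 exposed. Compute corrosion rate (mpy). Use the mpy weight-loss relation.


Apply the mpy weight-loss relation: CR = 534 * W / (D * A * T)
Numerator: 534 * 36.2 = 19330.8
Denominator: 4.8 * 8.5 * 1500 = 61200.0
CR = 19330.8 / 61200.0 = 0.316 mpy

0.316 mpy


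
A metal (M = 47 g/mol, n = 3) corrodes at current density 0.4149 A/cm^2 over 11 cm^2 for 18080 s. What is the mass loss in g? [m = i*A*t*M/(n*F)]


Apply Faraday's law: m = i*A*t*M / (n*F)
Total charge passed Q = i*A*t = 0.4149*11*18080 = 82515.312 C
m = Q*M/(n*F) = 82515.312*47/(3*96485) = 13.39835 g

13.39835 g


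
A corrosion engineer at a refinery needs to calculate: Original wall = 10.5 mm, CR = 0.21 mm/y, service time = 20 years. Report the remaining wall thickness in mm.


Remaining wall = original − CR × time
t = 10.5 − 0.21*20 = 10.5 − 4.2 = 6.3 mm

6.3 mm


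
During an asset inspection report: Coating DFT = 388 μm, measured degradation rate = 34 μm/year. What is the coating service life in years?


Service life = thickness / degradation rate
Life = 388 / 34 = 11.4 years

11.4 years


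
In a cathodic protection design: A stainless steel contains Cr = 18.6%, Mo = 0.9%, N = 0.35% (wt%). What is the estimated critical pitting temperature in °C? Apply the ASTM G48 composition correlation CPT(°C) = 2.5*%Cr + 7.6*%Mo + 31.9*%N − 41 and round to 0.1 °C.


Apply the ASTM G48 empirical CPT estimate: CPT(°C) = 2.5*%Cr + 7.6*%Mo + 31.9*%N − 41
2.5*18.6 = 46.5; 7.6*0.9 = 6.84; 31.9*0.35 = 11.165
CPT = 46.5 + 6.84 + 11.165 − 41 = 23.505 °C
Rounded to 0.1 °C: CPT ≈ 23.5 °C

23.5 °C


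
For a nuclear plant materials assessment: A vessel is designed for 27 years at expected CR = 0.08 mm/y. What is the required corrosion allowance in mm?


Corrosion allowance = CR × design life
CA = 0.08 * 27 = 2.16 mm

2.16 mm


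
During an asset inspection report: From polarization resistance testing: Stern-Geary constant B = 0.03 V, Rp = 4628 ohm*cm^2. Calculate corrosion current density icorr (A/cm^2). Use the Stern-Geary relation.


Apply the Stern-Geary relation: icorr = B / Rp
icorr = 0.03 / 4628 = 6.482×10^-6 A/cm^2

6.482×10^-6 A/cm^2


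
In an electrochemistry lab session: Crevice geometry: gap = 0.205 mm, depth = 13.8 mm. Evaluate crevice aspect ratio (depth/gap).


Aspect ratio = depth / gap
Ratio = 13.8 / 0.205 = 67.3

67.3


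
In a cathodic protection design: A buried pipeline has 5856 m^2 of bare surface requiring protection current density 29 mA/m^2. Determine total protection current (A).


I = area * current density, then convert mA → A (÷1000)
I = 5856 * 29 / 1000 = 169.82 A

169.82 A


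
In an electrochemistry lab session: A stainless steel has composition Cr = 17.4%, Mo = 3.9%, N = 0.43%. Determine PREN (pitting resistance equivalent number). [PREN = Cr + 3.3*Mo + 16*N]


Apply the PREN formula: PREN = Cr + 3.3*Mo + 16*N
PREN = 17.4 + 3.3*3.9 + 16*0.43
PREN = 17.4 + 12.87 + 6.88 = 37.15

37.15


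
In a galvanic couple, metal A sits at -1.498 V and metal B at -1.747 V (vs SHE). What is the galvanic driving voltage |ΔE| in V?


Driving voltage is the absolute potential difference.
|ΔE| = |-1.498 − (-1.747)| = 0.249 V

0.249 V


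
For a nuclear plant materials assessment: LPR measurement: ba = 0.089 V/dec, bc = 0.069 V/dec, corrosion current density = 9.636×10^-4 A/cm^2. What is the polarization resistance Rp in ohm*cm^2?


Apply the Stern-Geary equation: Rp = ba*bc / (2.303*icorr*(ba+bc))
ba*bc = 0.089*0.069 = 0.006141
ba+bc = 0.158; 2.303*icorr*(ba+bc) = 2.303*9.636×10^-4*0.158 = 3.5062899×10^-4
Rp = 0.006141 / 3.5062899×10^-4 = 17.51 ohm*cm^2

17.51 ohm*cm^2


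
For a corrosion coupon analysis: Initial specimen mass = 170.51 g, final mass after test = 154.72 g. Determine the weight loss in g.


Weight loss = initial − final
WL = 170.51 − 154.72 = 15.79 g

15.79 g


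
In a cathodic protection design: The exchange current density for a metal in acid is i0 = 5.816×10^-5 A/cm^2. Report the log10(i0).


i0 = 5.816×10^-5 A/cm^2
log10(i0) = -4.235

-4.235


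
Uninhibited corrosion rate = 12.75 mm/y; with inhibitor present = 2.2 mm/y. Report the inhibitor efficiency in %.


Apply the inhibitor-efficiency definition: IE = (CR_blank − CR_inh)/CR_blank × 100
IE = (12.75 − 2.2) / 12.75 × 100
IE = 10.55 / 12.75 × 100 = 82.7 %

82.7 %


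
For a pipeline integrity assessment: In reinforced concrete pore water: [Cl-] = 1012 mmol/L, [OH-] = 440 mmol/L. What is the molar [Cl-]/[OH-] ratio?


Threshold parameter = [Cl-] / [OH-] (molar basis; both in mmol/L, so units cancel)
Ratio = 1012 / 440 = 2.3

2.3


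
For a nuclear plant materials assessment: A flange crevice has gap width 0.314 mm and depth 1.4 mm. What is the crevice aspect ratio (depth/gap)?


Aspect ratio = depth / gap
Ratio = 1.4 / 0.314 = 4.5

4.5


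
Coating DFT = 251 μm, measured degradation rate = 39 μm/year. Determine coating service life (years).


Service life = thickness / degradation rate
Life = 251 / 39 = 6.4 years

6.4 years


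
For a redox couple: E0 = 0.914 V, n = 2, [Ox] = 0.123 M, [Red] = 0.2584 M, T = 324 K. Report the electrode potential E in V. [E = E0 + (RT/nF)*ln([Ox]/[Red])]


Apply the Nernst equation: E = E0 + (RT/nF)*ln([Ox]/[Red])
Step 1: RT/nF = 8.314*324/(2*96485) = 0.01395935 V
Step 2: [Ox]/[Red] = 0.123/0.2584 = 0.476006
Step 3: ln(0.476006) = -0.742325
Step 4: correction = 0.01395935 * -0.742325 = -0.01 V
E = 0.914 + -0.01 = 0.904 V

0.904 V


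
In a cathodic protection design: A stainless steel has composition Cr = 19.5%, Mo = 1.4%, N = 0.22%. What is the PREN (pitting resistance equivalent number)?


Apply the PREN formula: PREN = Cr + 3.3*Mo + 16*N
PREN = 19.5 + 3.3*1.4 + 16*0.22
PREN = 19.5 + 4.62 + 3.52 = 27.64

27.64


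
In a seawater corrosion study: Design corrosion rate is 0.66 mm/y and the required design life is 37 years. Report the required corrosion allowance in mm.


Corrosion allowance = CR × design life
CA = 0.66 * 37 = 24.42 mm

24.42 mm


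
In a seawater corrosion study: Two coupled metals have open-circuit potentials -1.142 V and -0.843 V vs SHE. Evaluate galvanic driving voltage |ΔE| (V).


Driving voltage is the absolute potential difference.
|ΔE| = |-1.142 − (-0.843)| = 0.299 V

0.299 V


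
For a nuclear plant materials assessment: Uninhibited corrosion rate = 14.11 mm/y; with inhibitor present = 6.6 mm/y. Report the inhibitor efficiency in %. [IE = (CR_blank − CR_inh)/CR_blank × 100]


Apply the inhibitor-efficiency definition: IE = (CR_blank − CR_inh)/CR_blank × 100
IE = (14.11 − 6.6) / 14.11 × 100
IE = 7.51 / 14.11 × 100 = 53.2 %

53.2 %


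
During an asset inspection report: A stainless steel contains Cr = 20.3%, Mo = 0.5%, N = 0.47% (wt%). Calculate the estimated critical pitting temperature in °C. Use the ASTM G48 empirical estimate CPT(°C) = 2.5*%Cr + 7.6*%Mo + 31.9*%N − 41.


Apply the ASTM G48 empirical CPT estimate: CPT(°C) = 2.5*%Cr + 7.6*%Mo + 31.9*%N − 41
2.5*20.3 = 50.75; 7.6*0.5 = 3.8; 31.9*0.47 = 14.993
CPT = 50.75 + 3.8 + 14.993 − 41 = 28.543 °C
Rounded to 0.1 °C: CPT ≈ 28.5 °C

28.5 °C


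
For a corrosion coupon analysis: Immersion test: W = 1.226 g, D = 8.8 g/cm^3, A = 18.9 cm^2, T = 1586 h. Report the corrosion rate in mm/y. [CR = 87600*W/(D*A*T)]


Apply the mm/y weight-loss relation: CR = 87600 * W / (D * A * T)
Numerator: 87600 * 1.226 = 107397.6
Denominator: 8.8 * 18.9 * 1586 = 263783.52
CR = 107397.6 / 263783.52 = 0.40714 mm/y

0.40714 mm/y


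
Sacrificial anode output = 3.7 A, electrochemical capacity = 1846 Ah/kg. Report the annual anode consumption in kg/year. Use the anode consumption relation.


Annual consumption = current * hours per year / capacity
Rate = 3.7 * 8760 / 1846 = 17.6 kg/year

17.6 kg/year


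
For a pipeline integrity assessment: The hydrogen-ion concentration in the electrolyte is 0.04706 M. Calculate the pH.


pH = −log10[H+]
pH = −log10(0.04706) = 1.33

1.33


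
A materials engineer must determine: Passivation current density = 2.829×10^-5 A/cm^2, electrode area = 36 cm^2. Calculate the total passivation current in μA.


I = i_pass * A, then convert A → μA (×10^6)
I = 2.829×10^-5 * 36 * 10^6 = 1018.44 μA

1018.44 μA


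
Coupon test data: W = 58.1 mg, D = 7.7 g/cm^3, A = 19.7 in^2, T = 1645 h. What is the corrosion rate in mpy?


Apply the mpy weight-loss relation: CR = 534 * W / (D * A * T)
Numerator: 534 * 58.1 = 31025.4
Denominator: 7.7 * 19.7 * 1645 = 249530.05
CR = 31025.4 / 249530.05 = 0.124 mpy

0.124 mpy


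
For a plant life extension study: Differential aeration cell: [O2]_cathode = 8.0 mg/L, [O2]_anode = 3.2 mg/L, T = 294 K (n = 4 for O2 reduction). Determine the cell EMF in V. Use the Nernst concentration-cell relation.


Apply the Nernst concentration-cell relation: E = (RT/nF)*ln(C_cathode/C_anode)
RT/nF = 8.314*294/(4*96485) = 0.00633341 V
ln(8.0/3.2) = 0.91629
E = 0.00633341 * 0.91629 = 0.0058 V

0.0058 V


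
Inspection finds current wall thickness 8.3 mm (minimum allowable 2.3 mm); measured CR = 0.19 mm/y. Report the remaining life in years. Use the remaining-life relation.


Apply the remaining-life relation: RL = (t_current − t_min) / CR
RL = (8.3 − 2.3) / 0.19 = 6.0 / 0.19 = 31.6 years

31.6 years


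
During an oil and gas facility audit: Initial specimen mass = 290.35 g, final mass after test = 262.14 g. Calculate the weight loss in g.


Weight loss = initial − final
WL = 290.35 − 262.14 = 28.21 g

28.21 g


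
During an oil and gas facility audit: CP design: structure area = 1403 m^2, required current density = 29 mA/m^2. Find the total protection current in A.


I = area * current density, then convert mA → A (÷1000)
I = 1403 * 29 / 1000 = 40.69 A

40.69 A


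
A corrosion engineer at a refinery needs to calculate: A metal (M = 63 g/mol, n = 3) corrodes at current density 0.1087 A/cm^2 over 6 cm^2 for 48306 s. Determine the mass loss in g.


Apply Faraday's law: m = i*A*t*M / (n*F)
Total charge passed Q = i*A*t = 0.1087*6*48306 = 31505.1732 C
m = Q*M/(n*F) = 31505.1732*63/(3*96485) = 6.857 g

6.857 g


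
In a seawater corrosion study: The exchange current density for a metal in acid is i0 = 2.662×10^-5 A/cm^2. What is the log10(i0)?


i0 = 2.662×10^-5 A/cm^2
log10(i0) = -4.575

-4.575


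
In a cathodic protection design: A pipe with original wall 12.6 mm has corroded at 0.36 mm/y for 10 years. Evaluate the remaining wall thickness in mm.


Remaining wall = original − CR × time
t = 12.6 − 0.36*10 = 12.6 − 3.6 = 9.0 mm

9.0 mm


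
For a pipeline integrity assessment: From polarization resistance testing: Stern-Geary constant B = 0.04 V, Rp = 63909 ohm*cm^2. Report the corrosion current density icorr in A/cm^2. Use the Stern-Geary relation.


Apply the Stern-Geary relation: icorr = B / Rp
icorr = 0.04 / 63909 = 6.259×10^-7 A/cm^2

6.259×10^-7 A/cm^2


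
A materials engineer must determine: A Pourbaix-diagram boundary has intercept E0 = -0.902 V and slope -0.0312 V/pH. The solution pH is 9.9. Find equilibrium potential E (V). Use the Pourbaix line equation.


Apply the Pourbaix line equation: E = E0 + slope*pH
E = -0.902 + (-0.0312)*9.9 = -0.902 + (-0.30888) = -1.21088 V
Rounded to 4 decimal places: E = -1.2109 V

-1.2109 V


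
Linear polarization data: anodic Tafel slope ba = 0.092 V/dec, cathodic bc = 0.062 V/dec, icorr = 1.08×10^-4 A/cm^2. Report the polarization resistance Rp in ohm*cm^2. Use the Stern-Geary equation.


Apply the Stern-Geary equation: Rp = ba*bc / (2.303*icorr*(ba+bc))
ba*bc = 0.092*0.062 = 0.005704
ba+bc = 0.154; 2.303*icorr*(ba+bc) = 2.303*1.08×10^-4*0.154 = 3.8303496×10^-5
Rp = 0.005704 / 3.8303496×10^-5 = 148.92 ohm*cm^2

148.92 ohm*cm^2


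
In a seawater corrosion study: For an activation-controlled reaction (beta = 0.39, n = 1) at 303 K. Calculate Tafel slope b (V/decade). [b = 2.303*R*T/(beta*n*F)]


Apply the Tafel slope relation: b = 2.303*R*T/(beta*n*F)
Numerator: 2.303 * 8.314 * 303 = 5801.58
Denominator: 0.39 * 1 * 96485 = 37629.15
b = 5801.58 / 37629.15 = 0.1542 V/decade

0.1542 V/decade


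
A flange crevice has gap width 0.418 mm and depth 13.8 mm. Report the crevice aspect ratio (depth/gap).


Aspect ratio = depth / gap
Ratio = 13.8 / 0.418 = 33.0

33.0


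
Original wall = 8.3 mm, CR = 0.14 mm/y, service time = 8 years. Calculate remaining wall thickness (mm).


Remaining wall = original − CR × time
t = 8.3 − 0.14*8 = 8.3 − 1.12 = 7.18 mm

7.18 mm


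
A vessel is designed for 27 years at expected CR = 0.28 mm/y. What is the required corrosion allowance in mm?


Corrosion allowance = CR × design life
CA = 0.28 * 27 = 7.56 mm

7.56 mm


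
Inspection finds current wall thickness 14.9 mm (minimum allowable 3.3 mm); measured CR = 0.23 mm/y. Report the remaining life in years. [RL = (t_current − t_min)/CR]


Apply the remaining-life relation: RL = (t_current − t_min) / CR
RL = (14.9 − 3.3) / 0.23 = 11.6 / 0.23 = 50.4 years

50.4 years


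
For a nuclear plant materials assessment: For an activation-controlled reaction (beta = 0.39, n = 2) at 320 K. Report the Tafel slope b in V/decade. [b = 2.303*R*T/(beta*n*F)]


Apply the Tafel slope relation: b = 2.303*R*T/(beta*n*F)
Numerator: 2.303 * 8.314 * 320 = 6127.09
Denominator: 0.39 * 2 * 96485 = 75258.3
b = 6127.09 / 75258.3 = 0.0814 V/decade

0.0814 V/decade


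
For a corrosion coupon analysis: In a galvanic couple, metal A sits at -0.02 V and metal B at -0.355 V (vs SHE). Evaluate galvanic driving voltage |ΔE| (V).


Driving voltage is the absolute potential difference.
|ΔE| = |-0.02 − (-0.355)| = 0.335 V

0.335 V


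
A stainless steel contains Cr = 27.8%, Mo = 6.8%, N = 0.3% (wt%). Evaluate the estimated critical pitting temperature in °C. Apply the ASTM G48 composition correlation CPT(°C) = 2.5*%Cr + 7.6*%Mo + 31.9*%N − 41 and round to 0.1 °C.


Apply the ASTM G48 empirical CPT estimate: CPT(°C) = 2.5*%Cr + 7.6*%Mo + 31.9*%N − 41
2.5*27.8 = 69.5; 7.6*6.8 = 51.68; 31.9*0.3 = 9.57
CPT = 69.5 + 51.68 + 9.57 − 41 = 89.75 °C
Rounded to 0.1 °C: CPT ≈ 89.8 °C

89.8 °C


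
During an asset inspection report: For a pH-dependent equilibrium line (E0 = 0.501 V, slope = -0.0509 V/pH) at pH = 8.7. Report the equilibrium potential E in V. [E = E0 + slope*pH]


Apply the Pourbaix line equation: E = E0 + slope*pH
E = 0.501 + (-0.0509)*8.7 = 0.501 + (-0.44283) = 0.05817 V
Rounded to 4 decimal places: E = 0.0582 V

0.0582 V


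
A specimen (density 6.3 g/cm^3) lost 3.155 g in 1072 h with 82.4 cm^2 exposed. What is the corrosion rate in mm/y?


Apply the mm/y weight-loss relation: CR = 87600 * W / (D * A * T)
Numerator: 87600 * 3.155 = 276378.0
Denominator: 6.3 * 82.4 * 1072 = 556496.64
CR = 276378.0 / 556496.64 = 0.49664 mm/y

0.49664 mm/y


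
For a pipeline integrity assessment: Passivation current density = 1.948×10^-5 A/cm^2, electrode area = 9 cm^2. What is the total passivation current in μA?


I = i_pass * A, then convert A → μA (×10^6)
I = 1.948×10^-5 * 9 * 10^6 = 175.32 μA

175.32 μA


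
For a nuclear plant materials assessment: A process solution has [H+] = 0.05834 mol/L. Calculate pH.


pH = −log10[H+]
pH = −log10(0.05834) = 1.23

1.23


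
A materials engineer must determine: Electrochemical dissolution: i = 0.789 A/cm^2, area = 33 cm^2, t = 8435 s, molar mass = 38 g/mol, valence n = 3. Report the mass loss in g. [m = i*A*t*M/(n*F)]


Apply Faraday's law: m = i*A*t*M / (n*F)
Total charge passed Q = i*A*t = 0.789*33*8435 = 219622.095 C
m = Q*M/(n*F) = 219622.095*38/(3*96485) = 28.832 g

28.832 g


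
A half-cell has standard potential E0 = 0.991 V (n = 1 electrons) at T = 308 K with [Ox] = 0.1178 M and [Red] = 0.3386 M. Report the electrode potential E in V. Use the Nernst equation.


Apply the Nernst equation: E = E0 + (RT/nF)*ln([Ox]/[Red])
Step 1: RT/nF = 8.314*308/(1*96485) = 0.02654 V
Step 2: [Ox]/[Red] = 0.1178/0.3386 = 0.347903
Step 3: ln(0.347903) = -1.055832
Step 4: correction = 0.02654 * -1.055832 = -0.028 V
E = 0.991 + -0.028 = 0.963 V

0.963 V


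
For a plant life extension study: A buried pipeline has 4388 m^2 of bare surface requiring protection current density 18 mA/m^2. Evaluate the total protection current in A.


I = area * current density, then convert mA → A (÷1000)
I = 4388 * 18 / 1000 = 78.98 A

78.98 A


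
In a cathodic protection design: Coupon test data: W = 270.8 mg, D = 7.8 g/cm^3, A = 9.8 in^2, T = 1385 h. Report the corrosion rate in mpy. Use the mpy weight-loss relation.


Apply the mpy weight-loss relation: CR = 534 * W / (D * A * T)
Numerator: 534 * 270.8 = 144607.2
Denominator: 7.8 * 9.8 * 1385 = 105869.4
CR = 144607.2 / 105869.4 = 1.366 mpy

1.366 mpy


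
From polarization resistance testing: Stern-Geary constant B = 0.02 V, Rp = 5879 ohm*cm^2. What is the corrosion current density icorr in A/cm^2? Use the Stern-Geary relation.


Apply the Stern-Geary relation: icorr = B / Rp
icorr = 0.02 / 5879 = 3.402×10^-6 A/cm^2

3.402×10^-6 A/cm^2


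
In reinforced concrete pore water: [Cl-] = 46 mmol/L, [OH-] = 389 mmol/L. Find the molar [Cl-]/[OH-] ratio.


Threshold parameter = [Cl-] / [OH-] (molar basis; both in mmol/L, so units cancel)
Ratio = 46 / 389 = 0.12

0.12


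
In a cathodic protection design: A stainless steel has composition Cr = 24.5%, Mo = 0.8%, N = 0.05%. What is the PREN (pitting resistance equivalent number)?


Apply the PREN formula: PREN = Cr + 3.3*Mo + 16*N
PREN = 24.5 + 3.3*0.8 + 16*0.05
PREN = 24.5 + 2.64 + 0.8 = 27.94

27.94


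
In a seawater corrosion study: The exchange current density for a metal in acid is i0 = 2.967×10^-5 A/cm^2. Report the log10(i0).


i0 = 2.967×10^-5 A/cm^2
log10(i0) = -4.528

-4.528


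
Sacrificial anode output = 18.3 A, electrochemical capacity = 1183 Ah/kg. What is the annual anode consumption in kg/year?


Annual consumption = current * hours per year / capacity
Rate = 18.3 * 8760 / 1183 = 135.5 kg/year

135.5 kg/year


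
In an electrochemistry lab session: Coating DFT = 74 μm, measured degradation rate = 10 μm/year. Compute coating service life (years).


Service life = thickness / degradation rate
Life = 74 / 10 = 7.4 years

7.4 years


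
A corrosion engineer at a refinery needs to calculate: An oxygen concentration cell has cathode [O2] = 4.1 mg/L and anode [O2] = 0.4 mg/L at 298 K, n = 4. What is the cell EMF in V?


Apply the Nernst concentration-cell relation: E = (RT/nF)*ln(C_cathode/C_anode)
RT/nF = 8.314*298/(4*96485) = 0.00641958 V
ln(4.1/0.4) = 2.32728
E = 0.00641958 * 2.32728 = 0.01494 V

0.01494 V


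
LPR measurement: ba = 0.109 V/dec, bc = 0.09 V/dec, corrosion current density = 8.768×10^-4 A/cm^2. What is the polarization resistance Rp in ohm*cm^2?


Apply the Stern-Geary equation: Rp = ba*bc / (2.303*icorr*(ba+bc))
ba*bc = 0.109*0.09 = 0.00981
ba+bc = 0.199; 2.303*icorr*(ba+bc) = 2.303*8.768×10^-4*0.199 = 4.0183481×10^-4
Rp = 0.00981 / 4.0183481×10^-4 = 24.4 ohm*cm^2

24.4 ohm*cm^2


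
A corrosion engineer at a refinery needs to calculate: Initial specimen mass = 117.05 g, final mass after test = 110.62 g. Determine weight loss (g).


Weight loss = initial − final
WL = 117.05 − 110.62 = 6.43 g

6.43 g


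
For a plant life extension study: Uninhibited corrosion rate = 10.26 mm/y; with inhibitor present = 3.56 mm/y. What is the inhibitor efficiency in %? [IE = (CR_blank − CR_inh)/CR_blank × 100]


Apply the inhibitor-efficiency definition: IE = (CR_blank − CR_inh)/CR_blank × 100
IE = (10.26 − 3.56) / 10.26 × 100
IE = 6.7 / 10.26 × 100 = 65.3 %

65.3 %


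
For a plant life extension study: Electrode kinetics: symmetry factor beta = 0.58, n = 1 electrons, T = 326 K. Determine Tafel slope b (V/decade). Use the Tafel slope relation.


Apply the Tafel slope relation: b = 2.303*R*T/(beta*n*F)
Numerator: 2.303 * 8.314 * 326 = 6241.97
Denominator: 0.58 * 1 * 96485 = 55961.3
b = 6241.97 / 55961.3 = 0.1115 V/decade

0.1115 V/decade


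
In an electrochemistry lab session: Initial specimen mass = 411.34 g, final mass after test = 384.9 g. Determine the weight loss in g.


Weight loss = initial − final
WL = 411.34 − 384.9 = 26.44 g

26.44 g


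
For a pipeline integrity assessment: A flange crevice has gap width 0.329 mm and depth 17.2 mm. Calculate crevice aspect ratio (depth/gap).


Aspect ratio = depth / gap
Ratio = 17.2 / 0.329 = 52.3

52.3


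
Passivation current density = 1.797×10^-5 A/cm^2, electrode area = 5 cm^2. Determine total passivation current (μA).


I = i_pass * A, then convert A → μA (×10^6)
I = 1.797×10^-5 * 5 * 10^6 = 89.85 μA

89.85 μA


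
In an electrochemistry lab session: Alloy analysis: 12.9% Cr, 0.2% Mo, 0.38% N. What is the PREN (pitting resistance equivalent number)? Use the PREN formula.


Apply the PREN formula: PREN = Cr + 3.3*Mo + 16*N
PREN = 12.9 + 3.3*0.2 + 16*0.38
PREN = 12.9 + 0.66 + 6.08 = 19.64

19.64


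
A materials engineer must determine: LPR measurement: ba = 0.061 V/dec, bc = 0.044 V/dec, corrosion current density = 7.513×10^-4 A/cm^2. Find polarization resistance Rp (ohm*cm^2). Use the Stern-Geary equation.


Apply the Stern-Geary equation: Rp = ba*bc / (2.303*icorr*(ba+bc))
ba*bc = 0.061*0.044 = 0.002684
ba+bc = 0.105; 2.303*icorr*(ba+bc) = 2.303*7.513×10^-4*0.105 = 1.8167561×10^-4
Rp = 0.002684 / 1.8167561×10^-4 = 14.77 ohm*cm^2

14.77 ohm*cm^2


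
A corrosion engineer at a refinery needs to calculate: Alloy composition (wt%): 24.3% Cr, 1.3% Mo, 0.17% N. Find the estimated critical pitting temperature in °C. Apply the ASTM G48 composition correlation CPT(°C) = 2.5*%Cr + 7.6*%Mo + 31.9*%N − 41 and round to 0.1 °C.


Apply the ASTM G48 empirical CPT estimate: CPT(°C) = 2.5*%Cr + 7.6*%Mo + 31.9*%N − 41
2.5*24.3 = 60.75; 7.6*1.3 = 9.88; 31.9*0.17 = 5.423
CPT = 60.75 + 9.88 + 5.423 − 41 = 35.053 °C
Rounded to 0.1 °C: CPT ≈ 35.1 °C

35.1 °C


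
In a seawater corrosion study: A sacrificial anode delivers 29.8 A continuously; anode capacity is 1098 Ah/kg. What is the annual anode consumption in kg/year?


Annual consumption = current * hours per year / capacity
Rate = 29.8 * 8760 / 1098 = 237.7 kg/year

237.7 kg/year


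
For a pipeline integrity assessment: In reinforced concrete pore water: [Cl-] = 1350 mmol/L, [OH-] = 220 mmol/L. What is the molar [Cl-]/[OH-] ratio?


Threshold parameter = [Cl-] / [OH-] (molar basis; both in mmol/L, so units cancel)
Ratio = 1350 / 220 = 6.14

6.14


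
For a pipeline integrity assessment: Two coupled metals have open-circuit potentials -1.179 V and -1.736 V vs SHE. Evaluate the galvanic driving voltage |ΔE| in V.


Driving voltage is the absolute potential difference.
|ΔE| = |-1.179 − (-1.736)| = 0.557 V

0.557 V


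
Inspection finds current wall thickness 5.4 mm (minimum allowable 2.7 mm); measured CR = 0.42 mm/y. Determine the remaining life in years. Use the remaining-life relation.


Apply the remaining-life relation: RL = (t_current − t_min) / CR
RL = (5.4 − 2.7) / 0.42 = 2.7 / 0.42 = 6.4 years

6.4 years


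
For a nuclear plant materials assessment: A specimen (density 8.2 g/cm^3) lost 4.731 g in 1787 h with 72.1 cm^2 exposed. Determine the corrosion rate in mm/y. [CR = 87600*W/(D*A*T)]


Apply the mm/y weight-loss relation: CR = 87600 * W / (D * A * T)
Numerator: 87600 * 4.731 = 414435.6
Denominator: 8.2 * 72.1 * 1787 = 1056510.14
CR = 414435.6 / 1056510.14 = 0.3923 mm/y

0.3923 mm/y


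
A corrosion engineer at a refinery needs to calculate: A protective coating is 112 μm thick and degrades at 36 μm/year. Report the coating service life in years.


Service life = thickness / degradation rate
Life = 112 / 36 = 3.1 years

3.1 years


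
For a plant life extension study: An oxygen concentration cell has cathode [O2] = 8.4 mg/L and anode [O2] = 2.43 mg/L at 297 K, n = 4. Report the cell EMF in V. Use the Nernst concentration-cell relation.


Apply the Nernst concentration-cell relation: E = (RT/nF)*ln(C_cathode/C_anode)
RT/nF = 8.314*297/(4*96485) = 0.00639804 V
ln(8.4/2.43) = 1.24034
E = 0.00639804 * 1.24034 = 0.00794 V

0.00794 V


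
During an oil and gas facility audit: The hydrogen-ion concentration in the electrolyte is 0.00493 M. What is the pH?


pH = −log10[H+]
pH = −log10(0.00493) = 2.31

2.31


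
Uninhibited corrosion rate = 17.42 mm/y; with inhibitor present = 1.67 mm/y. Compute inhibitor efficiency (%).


Apply the inhibitor-efficiency definition: IE = (CR_blank − CR_inh)/CR_blank × 100
IE = (17.42 − 1.67) / 17.42 × 100
IE = 15.75 / 17.42 × 100 = 90.4 %

90.4 %


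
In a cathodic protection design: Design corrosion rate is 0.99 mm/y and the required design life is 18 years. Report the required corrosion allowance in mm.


Corrosion allowance = CR × design life
CA = 0.99 * 18 = 17.82 mm

17.82 mm


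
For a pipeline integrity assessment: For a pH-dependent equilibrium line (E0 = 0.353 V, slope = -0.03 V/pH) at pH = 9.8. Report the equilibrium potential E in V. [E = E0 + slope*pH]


Apply the Pourbaix line equation: E = E0 + slope*pH
E = 0.353 + (-0.03)*9.8 = 0.353 + (-0.294) = 0.059 V
Rounded to 3 decimal places: E = 0.059 V

0.059 V


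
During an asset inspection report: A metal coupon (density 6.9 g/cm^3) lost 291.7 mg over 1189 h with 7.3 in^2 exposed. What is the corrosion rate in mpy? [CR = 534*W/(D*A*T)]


Apply the mpy weight-loss relation: CR = 534 * W / (D * A * T)
Numerator: 534 * 291.7 = 155767.8
Denominator: 6.9 * 7.3 * 1189 = 59889.93
CR = 155767.8 / 59889.93 = 2.601 mpy

2.601 mpy


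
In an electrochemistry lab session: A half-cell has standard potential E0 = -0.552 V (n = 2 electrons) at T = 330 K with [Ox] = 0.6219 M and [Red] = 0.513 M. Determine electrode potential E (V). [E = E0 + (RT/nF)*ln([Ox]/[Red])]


Apply the Nernst equation: E = E0 + (RT/nF)*ln([Ox]/[Red])
Step 1: RT/nF = 8.314*330/(2*96485) = 0.01421786 V
Step 2: [Ox]/[Red] = 0.6219/0.513 = 1.212281
Step 3: ln(1.212281) = 0.192504
Step 4: correction = 0.01421786 * 0.192504 = 0.003 V
E = -0.552 + 0.003 = -0.549 V

-0.549 V


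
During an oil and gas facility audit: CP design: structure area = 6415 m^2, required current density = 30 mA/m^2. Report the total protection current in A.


I = area * current density, then convert mA → A (÷1000)
I = 6415 * 30 / 1000 = 192.45 A

192.45 A


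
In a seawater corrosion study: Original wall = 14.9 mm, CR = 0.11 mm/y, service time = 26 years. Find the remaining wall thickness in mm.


Remaining wall = original − CR × time
t = 14.9 − 0.11*26 = 14.9 − 2.86 = 12.04 mm

12.04 mm


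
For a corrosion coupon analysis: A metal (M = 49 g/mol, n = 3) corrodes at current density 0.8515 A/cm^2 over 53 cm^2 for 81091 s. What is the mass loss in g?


Apply Faraday's law: m = i*A*t*M / (n*F)
Total charge passed Q = i*A*t = 0.8515*53*81091 = 3659596.2845 C
m = Q*M/(n*F) = 3659596.2845*49/(3*96485) = 619.51 g

619.51 g


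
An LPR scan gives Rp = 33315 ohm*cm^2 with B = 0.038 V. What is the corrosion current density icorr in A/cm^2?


Apply the Stern-Geary relation: icorr = B / Rp
icorr = 0.038 / 33315 = 1.141×10^-6 A/cm^2

1.141×10^-6 A/cm^2


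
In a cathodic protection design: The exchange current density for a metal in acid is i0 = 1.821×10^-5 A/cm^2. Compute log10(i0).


i0 = 1.821×10^-5 A/cm^2
log10(i0) = -4.74

-4.74


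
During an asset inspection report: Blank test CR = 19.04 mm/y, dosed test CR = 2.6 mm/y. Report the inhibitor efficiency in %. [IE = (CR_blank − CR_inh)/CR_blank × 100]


Apply the inhibitor-efficiency definition: IE = (CR_blank − CR_inh)/CR_blank × 100
IE = (19.04 − 2.6) / 19.04 × 100
IE = 16.44 / 19.04 × 100 = 86.3 %

86.3 %


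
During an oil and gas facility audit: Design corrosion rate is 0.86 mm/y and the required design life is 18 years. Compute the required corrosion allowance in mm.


Corrosion allowance = CR × design life
CA = 0.86 * 18 = 15.48 mm

15.48 mm


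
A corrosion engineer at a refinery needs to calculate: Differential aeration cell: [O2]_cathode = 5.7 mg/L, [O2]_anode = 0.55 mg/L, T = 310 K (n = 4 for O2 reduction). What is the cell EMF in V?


Apply the Nernst concentration-cell relation: E = (RT/nF)*ln(C_cathode/C_anode)
RT/nF = 8.314*310/(4*96485) = 0.00667808 V
ln(5.7/0.55) = 2.3383
E = 0.00667808 * 2.3383 = 0.01562 V

0.01562 V


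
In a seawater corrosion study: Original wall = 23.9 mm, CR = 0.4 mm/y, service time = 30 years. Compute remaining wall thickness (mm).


Remaining wall = original − CR × time
t = 23.9 − 0.4*30 = 23.9 − 12.0 = 11.9 mm

11.9 mm


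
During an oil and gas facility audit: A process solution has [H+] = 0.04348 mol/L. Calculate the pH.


pH = −log10[H+]
pH = −log10(0.04348) = 1.36

1.36


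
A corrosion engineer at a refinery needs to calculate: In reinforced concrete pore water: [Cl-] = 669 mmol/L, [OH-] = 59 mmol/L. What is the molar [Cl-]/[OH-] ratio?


Threshold parameter = [Cl-] / [OH-] (molar basis; both in mmol/L, so units cancel)
Ratio = 669 / 59 = 11.34

11.34


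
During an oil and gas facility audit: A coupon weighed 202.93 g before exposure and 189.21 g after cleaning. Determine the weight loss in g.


Weight loss = initial − final
WL = 202.93 − 189.21 = 13.72 g

13.72 g


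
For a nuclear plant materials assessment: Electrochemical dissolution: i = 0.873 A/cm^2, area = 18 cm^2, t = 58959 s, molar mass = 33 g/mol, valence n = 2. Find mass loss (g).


Apply Faraday's law: m = i*A*t*M / (n*F)
Total charge passed Q = i*A*t = 0.873*18*58959 = 926481.726 C
m = Q*M/(n*F) = 926481.726*33/(2*96485) = 158.439 g

158.439 g


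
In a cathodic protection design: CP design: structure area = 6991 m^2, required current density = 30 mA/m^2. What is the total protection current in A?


I = area * current density, then convert mA → A (÷1000)
I = 6991 * 30 / 1000 = 209.73 A

209.73 A


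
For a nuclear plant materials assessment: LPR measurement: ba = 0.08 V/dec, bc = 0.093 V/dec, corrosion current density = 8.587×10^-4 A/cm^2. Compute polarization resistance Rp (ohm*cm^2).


Apply the Stern-Geary equation: Rp = ba*bc / (2.303*icorr*(ba+bc))
ba*bc = 0.08*0.093 = 0.00744
ba+bc = 0.173; 2.303*icorr*(ba+bc) = 2.303*8.587×10^-4*0.173 = 3.421224×10^-4
Rp = 0.00744 / 3.421224×10^-4 = 21.75 ohm*cm^2

21.75 ohm*cm^2


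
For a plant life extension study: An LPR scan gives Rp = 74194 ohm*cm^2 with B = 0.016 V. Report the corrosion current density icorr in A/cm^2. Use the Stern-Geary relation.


Apply the Stern-Geary relation: icorr = B / Rp
icorr = 0.016 / 74194 = 2.157×10^-7 A/cm^2

2.157×10^-7 A/cm^2


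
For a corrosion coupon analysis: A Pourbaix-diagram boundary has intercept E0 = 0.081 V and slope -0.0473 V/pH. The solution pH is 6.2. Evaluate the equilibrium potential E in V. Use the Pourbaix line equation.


Apply the Pourbaix line equation: E = E0 + slope*pH
E = 0.081 + (-0.0473)*6.2 = 0.081 + (-0.29326) = -0.21226 V
Rounded to 4 decimal places: E = -0.2123 V

-0.2123 V


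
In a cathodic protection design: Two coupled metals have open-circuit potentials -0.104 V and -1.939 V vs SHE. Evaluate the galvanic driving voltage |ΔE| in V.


Driving voltage is the absolute potential difference.
|ΔE| = |-0.104 − (-1.939)| = 1.835 V

1.835 V


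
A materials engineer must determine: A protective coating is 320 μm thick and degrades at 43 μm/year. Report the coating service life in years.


Service life = thickness / degradation rate
Life = 320 / 43 = 7.4 years

7.4 years


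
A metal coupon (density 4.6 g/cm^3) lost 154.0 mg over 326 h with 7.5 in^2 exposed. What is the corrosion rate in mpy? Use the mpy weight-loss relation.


Apply the mpy weight-loss relation: CR = 534 * W / (D * A * T)
Numerator: 534 * 154.0 = 82236.0
Denominator: 4.6 * 7.5 * 326 = 11247.0
CR = 82236.0 / 11247.0 = 7.31182 mpy

7.31182 mpy


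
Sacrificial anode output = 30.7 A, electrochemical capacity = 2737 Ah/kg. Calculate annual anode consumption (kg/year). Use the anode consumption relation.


Annual consumption = current * hours per year / capacity
Rate = 30.7 * 8760 / 2737 = 98.3 kg/year

98.3 kg/year


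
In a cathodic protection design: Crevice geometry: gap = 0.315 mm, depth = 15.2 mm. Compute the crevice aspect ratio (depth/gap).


Aspect ratio = depth / gap
Ratio = 15.2 / 0.315 = 48.3

48.3


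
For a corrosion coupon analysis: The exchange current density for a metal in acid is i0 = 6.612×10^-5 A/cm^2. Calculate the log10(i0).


i0 = 6.612×10^-5 A/cm^2
log10(i0) = -4.18

-4.18


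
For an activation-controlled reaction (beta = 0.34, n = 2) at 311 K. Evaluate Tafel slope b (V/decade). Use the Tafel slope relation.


Apply the Tafel slope relation: b = 2.303*R*T/(beta*n*F)
Numerator: 2.303 * 8.314 * 311 = 5954.76
Denominator: 0.34 * 2 * 96485 = 65609.8
b = 5954.76 / 65609.8 = 0.0908 V/decade

0.0908 V/decade


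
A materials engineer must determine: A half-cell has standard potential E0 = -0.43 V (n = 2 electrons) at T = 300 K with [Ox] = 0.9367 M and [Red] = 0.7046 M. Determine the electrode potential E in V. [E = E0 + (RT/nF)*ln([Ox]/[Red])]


Apply the Nernst equation: E = E0 + (RT/nF)*ln([Ox]/[Red])
Step 1: RT/nF = 8.314*300/(2*96485) = 0.01292533 V
Step 2: [Ox]/[Red] = 0.9367/0.7046 = 1.329407
Step 3: ln(1.329407) = 0.284733
Step 4: correction = 0.01292533 * 0.284733 = 0.004 V
E = -0.43 + 0.004 = -0.426 V

-0.426 V


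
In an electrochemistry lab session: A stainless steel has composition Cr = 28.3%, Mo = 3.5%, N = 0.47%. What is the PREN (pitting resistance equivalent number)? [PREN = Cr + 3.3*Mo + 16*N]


Apply the PREN formula: PREN = Cr + 3.3*Mo + 16*N
PREN = 28.3 + 3.3*3.5 + 16*0.47
PREN = 28.3 + 11.55 + 7.52 = 47.37

47.37


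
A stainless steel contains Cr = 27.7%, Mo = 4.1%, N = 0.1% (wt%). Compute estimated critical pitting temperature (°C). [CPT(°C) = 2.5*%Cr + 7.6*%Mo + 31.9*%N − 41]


Apply the ASTM G48 empirical CPT estimate: CPT(°C) = 2.5*%Cr + 7.6*%Mo + 31.9*%N − 41
2.5*27.7 = 69.25; 7.6*4.1 = 31.16; 31.9*0.1 = 3.19
CPT = 69.25 + 31.16 + 3.19 − 41 = 62.6 °C
Rounded to 0.1 °C: CPT ≈ 62.6 °C

62.6 °C


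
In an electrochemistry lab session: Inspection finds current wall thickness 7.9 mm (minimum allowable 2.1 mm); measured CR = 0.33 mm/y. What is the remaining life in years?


Apply the remaining-life relation: RL = (t_current − t_min) / CR
RL = (7.9 − 2.1) / 0.33 = 5.8 / 0.33 = 17.6 years

17.6 years


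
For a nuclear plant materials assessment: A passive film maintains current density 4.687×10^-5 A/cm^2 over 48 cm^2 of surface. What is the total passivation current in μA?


I = i_pass * A, then convert A → μA (×10^6)
I = 4.687×10^-5 * 48 * 10^6 = 2249.76 μA

2249.76 μA


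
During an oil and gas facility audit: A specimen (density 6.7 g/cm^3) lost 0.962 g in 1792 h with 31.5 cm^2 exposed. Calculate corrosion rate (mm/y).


Apply the mm/y weight-loss relation: CR = 87600 * W / (D * A * T)
Numerator: 87600 * 0.962 = 84271.2
Denominator: 6.7 * 31.5 * 1792 = 378201.6
CR = 84271.2 / 378201.6 = 0.22282 mm/y

0.22282 mm/y


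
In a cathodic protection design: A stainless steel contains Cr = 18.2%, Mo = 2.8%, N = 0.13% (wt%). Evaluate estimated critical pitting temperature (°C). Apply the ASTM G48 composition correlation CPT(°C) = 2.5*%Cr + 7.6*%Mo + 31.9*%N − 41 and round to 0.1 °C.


Apply the ASTM G48 empirical CPT estimate: CPT(°C) = 2.5*%Cr + 7.6*%Mo + 31.9*%N − 41
2.5*18.2 = 45.5; 7.6*2.8 = 21.28; 31.9*0.13 = 4.147
CPT = 45.5 + 21.28 + 4.147 − 41 = 29.927 °C
Rounded to 0.1 °C: CPT ≈ 29.9 °C

29.9 °C
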